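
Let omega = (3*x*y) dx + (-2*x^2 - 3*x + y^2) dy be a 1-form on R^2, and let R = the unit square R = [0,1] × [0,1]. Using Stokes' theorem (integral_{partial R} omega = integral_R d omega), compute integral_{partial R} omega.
integral_(partial R) omega = -13/2

Stokes: integral_partial_R omega = integral_R d omega with d omega = (∂Q/∂x - ∂P/∂y) dx ∧ dy.
  ∂Q/∂x = -4*x - 3
  ∂P/∂y = 3*x
  integrand = ∂Q/∂x - ∂P/∂y = -7*x - 3.
Integrating over R: integral_0^1 integral_0^1 (-7*x - 3) dx dy = -13/2.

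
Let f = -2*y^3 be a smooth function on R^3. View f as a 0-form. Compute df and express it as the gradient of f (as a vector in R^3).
df = (0) dx + (-6*y^2) dy + (0) dz; grad f = (0, -6*y^2, 0)

For a 0-form f, d f = (∂f/∂x) dx + (∂f/∂y) dy + (∂f/∂z) dz. The components of the vector representation are exactly the entries of grad f in Cartesian coordinates:
  ∂f/∂x = 0
  ∂f/∂y = -6*y^2
  ∂f/∂z = 0.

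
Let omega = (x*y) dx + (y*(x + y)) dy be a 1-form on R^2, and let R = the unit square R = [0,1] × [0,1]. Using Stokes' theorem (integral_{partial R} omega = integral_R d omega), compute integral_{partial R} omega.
integral_(partial R) omega = 0

Stokes: integral_partial_R omega = integral_R d omega with d omega = (∂Q/∂x - ∂P/∂y) dx ∧ dy.
  ∂Q/∂x = y
  ∂P/∂y = x
  integrand = ∂Q/∂x - ∂P/∂y = -x + y.
Integrating over R: integral_0^1 integral_0^1 (-x + y) dx dy = 0.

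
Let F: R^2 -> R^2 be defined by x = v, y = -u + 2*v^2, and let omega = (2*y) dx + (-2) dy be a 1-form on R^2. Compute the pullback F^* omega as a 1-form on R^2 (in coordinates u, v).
F^* omega = (2) du + (-2*u + 4*v^2 - 8*v) dv

Using F^*(f dg) = (f ∘ F) d(g ∘ F), substitute each coordinate x_i by F_i(u, v) in f_i, and replace dx_i by d F_i = (∂F_i/∂u) du + (∂F_i/∂v) dv.
  For the x component: f_1(F) = -2*u + 4*v^2; d F_1 = (0) du + (1) dv
  For the y component: f_2(F) = -2; d F_2 = (-1) du + (4*v) dv
Combining and collecting du, dv coefficients:
  coeff of du: 2
  coeff of dv: -2*u + 4*v^2 - 8*v
F^* omega = (2) du + (-2*u + 4*v^2 - 8*v) dv.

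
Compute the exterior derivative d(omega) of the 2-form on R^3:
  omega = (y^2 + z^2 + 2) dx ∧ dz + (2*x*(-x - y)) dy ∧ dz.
d(omega) = (-4*x - 4*y) dx ∧ dy ∧ dz

For a 2-form omega = sum_{i<j} g_{ij} dx_i ∧ dx_j, the exterior derivative is
  d(omega) = sum_{i<j} d(g_{ij}) ∧ dx_i ∧ dx_j = sum_{i<j, k} (∂g_{ij}/∂x_k) dx_k ∧ dx_i ∧ dx_j.
Expand each term, using dx_k ∧ dx_i ∧ dx_j = sgn(permutation) dx_{(a)} ∧ dx_{(b)} ∧ dx_{(c)} with (a < b < c) sorted:
  d(y^2 + z^2 + 2) includes (∂/∂y)(y^2 + z^2 + 2) dy = (2*y) dy, which multiplied by dx ∧ dz gives (-2*y) dx ∧ dy ∧ dz
  d(2*x*(-x - y)) includes (∂/∂x)(2*x*(-x - y)) dx = (-4*x - 2*y) dx, which multiplied by dy ∧ dz gives (-4*x - 2*y) dx ∧ dy ∧ dz
Collecting like 3-forms: d(omega) = (-4*x - 4*y) dx ∧ dy ∧ dz.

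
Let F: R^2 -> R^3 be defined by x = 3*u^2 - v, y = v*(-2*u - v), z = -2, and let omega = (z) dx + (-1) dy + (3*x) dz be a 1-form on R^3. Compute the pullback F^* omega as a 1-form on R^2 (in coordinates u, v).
F^* omega = (-12*u + 2*v) du + (2*u + 2*v + 2) dv

Using F^*(f dg) = (f ∘ F) d(g ∘ F), substitute each coordinate x_i by F_i(u, v) in f_i, and replace dx_i by d F_i = (∂F_i/∂u) du + (∂F_i/∂v) dv.
  For the x component: f_1(F) = -2; d F_1 = (6*u) du + (-1) dv
  For the y component: f_2(F) = -1; d F_2 = (-2*v) du + (-2*u - 2*v) dv
  For the z component: f_3(F) = 9*u^2 - 3*v; d F_3 = (0) du + (0) dv
Combining and collecting du, dv coefficients:
  coeff of du: -12*u + 2*v
  coeff of dv: 2*u + 2*v + 2
F^* omega = (-12*u + 2*v) du + (2*u + 2*v + 2) dv.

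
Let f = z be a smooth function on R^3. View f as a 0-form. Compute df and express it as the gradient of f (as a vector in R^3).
df = (0) dx + (0) dy + (1) dz; grad f = (0, 0, 1)

For a 0-form f, d f = (∂f/∂x) dx + (∂f/∂y) dy + (∂f/∂z) dz. The components of the vector representation are exactly the entries of grad f in Cartesian coordinates:
  ∂f/∂x = 0
  ∂f/∂y = 0
  ∂f/∂z = 1.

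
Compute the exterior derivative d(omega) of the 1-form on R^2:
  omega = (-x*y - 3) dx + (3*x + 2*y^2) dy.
d(omega) = (x + 3) dx ∧ dy

For a 1-form omega = sum_i f_i dx_i, the exterior derivative is
  d(omega) = sum_{i < j} (∂f_j/∂x_i - ∂f_i/∂x_j) dx_i ∧ dx_j.
  coefficient of dx ∧ dy: ∂f_2/∂x - ∂f_1/∂y = ∂(3*x + 2*y^2)/∂x - ∂(-x*y - 3)/∂y = x + 3
Assembling: d(omega) = (x + 3) dx ∧ dy.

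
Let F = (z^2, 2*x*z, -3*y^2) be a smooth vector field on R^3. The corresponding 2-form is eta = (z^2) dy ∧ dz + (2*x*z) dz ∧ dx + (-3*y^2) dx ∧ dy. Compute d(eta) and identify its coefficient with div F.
d(eta) = (0) dx ∧ dy ∧ dz; div F = 0

For a 2-form in R^3 of the form above, applying d gives a 3-form with coefficient ∂P/∂x + ∂Q/∂y + ∂R/∂z:
  ∂P/∂x = 0
  ∂Q/∂y = 0
  ∂R/∂z = 0
Sum = 0, which is exactly div F.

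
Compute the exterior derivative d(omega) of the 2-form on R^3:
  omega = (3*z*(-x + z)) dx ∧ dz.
d(omega) = 0

For a 2-form omega = sum_{i<j} g_{ij} dx_i ∧ dx_j, the exterior derivative is
  d(omega) = sum_{i<j} d(g_{ij}) ∧ dx_i ∧ dx_j = sum_{i<j, k} (∂g_{ij}/∂x_k) dx_k ∧ dx_i ∧ dx_j.
Expand each term, using dx_k ∧ dx_i ∧ dx_j = sgn(permutation) dx_{(a)} ∧ dx_{(b)} ∧ dx_{(c)} with (a < b < c) sorted:

Collecting like 3-forms: d(omega) = 0.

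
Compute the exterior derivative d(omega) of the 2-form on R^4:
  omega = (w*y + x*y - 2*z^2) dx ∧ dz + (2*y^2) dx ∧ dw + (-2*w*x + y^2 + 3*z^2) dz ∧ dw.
d(omega) = (-w - x) dx ∧ dy ∧ dz + (-2*w + y) dx ∧ dz ∧ dw + (-4*y) dx ∧ dy ∧ dw + (2*y) dy ∧ dz ∧ dw

For a 2-form omega = sum_{i<j} g_{ij} dx_i ∧ dx_j, the exterior derivative is
  d(omega) = sum_{i<j} d(g_{ij}) ∧ dx_i ∧ dx_j = sum_{i<j, k} (∂g_{ij}/∂x_k) dx_k ∧ dx_i ∧ dx_j.
Expand each term, using dx_k ∧ dx_i ∧ dx_j = sgn(permutation) dx_{(a)} ∧ dx_{(b)} ∧ dx_{(c)} with (a < b < c) sorted:
  d(w*y + x*y - 2*z^2) includes (∂/∂y)(w*y + x*y - 2*z^2) dy = (w + x) dy, which multiplied by dx ∧ dz gives (-w - x) dx ∧ dy ∧ dz
  d(w*y + x*y - 2*z^2) includes (∂/∂w)(w*y + x*y - 2*z^2) dw = (y) dw, which multiplied by dx ∧ dz gives (y) dx ∧ dz ∧ dw
  d(2*y^2) includes (∂/∂y)(2*y^2) dy = (4*y) dy, which multiplied by dx ∧ dw gives (-4*y) dx ∧ dy ∧ dw
  d(-2*w*x + y^2 + 3*z^2) includes (∂/∂x)(-2*w*x + y^2 + 3*z^2) dx = (-2*w) dx, which multiplied by dz ∧ dw gives (-2*w) dx ∧ dz ∧ dw
  d(-2*w*x + y^2 + 3*z^2) includes (∂/∂y)(-2*w*x + y^2 + 3*z^2) dy = (2*y) dy, which multiplied by dz ∧ dw gives (2*y) dy ∧ dz ∧ dw
Collecting like 3-forms: d(omega) = (-w - x) dx ∧ dy ∧ dz + (-2*w + y) dx ∧ dz ∧ dw + (-4*y) dx ∧ dy ∧ dw + (2*y) dy ∧ dz ∧ dw.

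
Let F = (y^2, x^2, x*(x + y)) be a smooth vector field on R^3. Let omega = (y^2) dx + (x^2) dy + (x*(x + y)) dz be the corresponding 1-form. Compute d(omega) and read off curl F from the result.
d(omega) = (x) dy ∧ dz + (-2*x - y) dz ∧ dx + (2*x - 2*y) dx ∧ dy; curl F = (x, -2*x - y, 2*x - 2*y)

d omega = sum_{i<j} (∂f_j/∂x_i - ∂f_i/∂x_j) dx_i ∧ dx_j. Under the identification (dy ∧ dz, dz ∧ dx, dx ∧ dy) ↔ (e_x, e_y, e_z), the coefficients are exactly the components of curl F. Compute:
  ∂R/∂y - ∂Q/∂z = (x) - (0) = x
  ∂P/∂z - ∂R/∂x = (0) - (2*x + y) = -2*x - y
  ∂Q/∂x - ∂P/∂y = (2*x) - (2*y) = 2*x - 2*y.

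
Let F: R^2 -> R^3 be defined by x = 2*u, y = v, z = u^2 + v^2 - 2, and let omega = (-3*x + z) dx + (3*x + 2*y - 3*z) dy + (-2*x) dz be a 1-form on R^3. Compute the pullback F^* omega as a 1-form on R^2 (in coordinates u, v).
F^* omega = (-6*u^2 - 12*u + 2*v^2 - 4) du + (-3*u^2 - 8*u*v + 6*u - 3*v^2 + 2*v + 6) dv

Using F^*(f dg) = (f ∘ F) d(g ∘ F), substitute each coordinate x_i by F_i(u, v) in f_i, and replace dx_i by d F_i = (∂F_i/∂u) du + (∂F_i/∂v) dv.
  For the x component: f_1(F) = u^2 - 6*u + v^2 - 2; d F_1 = (2) du + (0) dv
  For the y component: f_2(F) = -3*u^2 + 6*u - 3*v^2 + 2*v + 6; d F_2 = (0) du + (1) dv
  For the z component: f_3(F) = -4*u; d F_3 = (2*u) du + (2*v) dv
Combining and collecting du, dv coefficients:
  coeff of du: -6*u^2 - 12*u + 2*v^2 - 4
  coeff of dv: -3*u^2 - 8*u*v + 6*u - 3*v^2 + 2*v + 6
F^* omega = (-6*u^2 - 12*u + 2*v^2 - 4) du + (-3*u^2 - 8*u*v + 6*u - 3*v^2 + 2*v + 6) dv.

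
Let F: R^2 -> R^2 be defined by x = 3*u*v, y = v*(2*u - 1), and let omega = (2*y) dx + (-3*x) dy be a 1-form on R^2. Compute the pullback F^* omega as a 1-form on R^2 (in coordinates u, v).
F^* omega = (6*v^2*(-u - 1)) du + (3*u*v*(1 - 2*u)) dv

Using F^*(f dg) = (f ∘ F) d(g ∘ F), substitute each coordinate x_i by F_i(u, v) in f_i, and replace dx_i by d F_i = (∂F_i/∂u) du + (∂F_i/∂v) dv.
  For the x component: f_1(F) = 2*v*(2*u - 1); d F_1 = (3*v) du + (3*u) dv
  For the y component: f_2(F) = -9*u*v; d F_2 = (2*v) du + (2*u - 1) dv
Combining and collecting du, dv coefficients:
  coeff of du: 6*v^2*(-u - 1)
  coeff of dv: 3*u*v*(1 - 2*u)
F^* omega = (6*v^2*(-u - 1)) du + (3*u*v*(1 - 2*u)) dv.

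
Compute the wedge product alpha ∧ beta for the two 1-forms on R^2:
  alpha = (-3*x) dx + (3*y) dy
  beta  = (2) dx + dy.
alpha ∧ beta = (-3*x - 6*y) dx ∧ dy

Distribute the wedge, using dx_i ∧ dx_j = -dx_j ∧ dx_i and dx_i ∧ dx_i = 0. For each pair (i, j) with i < j, the coefficient of dx_i ∧ dx_j in alpha ∧ beta is (alpha_i * beta_j - alpha_j * beta_i). Collecting: alpha ∧ beta = (-3*x - 6*y) dx ∧ dy.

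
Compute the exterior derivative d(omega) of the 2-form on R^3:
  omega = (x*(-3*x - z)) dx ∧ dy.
d(omega) = (-x) dx ∧ dy ∧ dz

For a 2-form omega = sum_{i<j} g_{ij} dx_i ∧ dx_j, the exterior derivative is
  d(omega) = sum_{i<j} d(g_{ij}) ∧ dx_i ∧ dx_j = sum_{i<j, k} (∂g_{ij}/∂x_k) dx_k ∧ dx_i ∧ dx_j.
Expand each term, using dx_k ∧ dx_i ∧ dx_j = sgn(permutation) dx_{(a)} ∧ dx_{(b)} ∧ dx_{(c)} with (a < b < c) sorted:
  d(x*(-3*x - z)) includes (∂/∂z)(x*(-3*x - z)) dz = (-x) dz, which multiplied by dx ∧ dy gives (-x) dx ∧ dy ∧ dz
Collecting like 3-forms: d(omega) = (-x) dx ∧ dy ∧ dz.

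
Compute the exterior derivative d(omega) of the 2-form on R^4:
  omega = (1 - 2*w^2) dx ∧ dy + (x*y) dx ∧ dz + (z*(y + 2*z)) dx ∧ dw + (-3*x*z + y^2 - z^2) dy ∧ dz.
d(omega) = (-4*w - z) dx ∧ dy ∧ dw + (-x - 3*z) dx ∧ dy ∧ dz + (-y - 4*z) dx ∧ dz ∧ dw

For a 2-form omega = sum_{i<j} g_{ij} dx_i ∧ dx_j, the exterior derivative is
  d(omega) = sum_{i<j} d(g_{ij}) ∧ dx_i ∧ dx_j = sum_{i<j, k} (∂g_{ij}/∂x_k) dx_k ∧ dx_i ∧ dx_j.
Expand each term, using dx_k ∧ dx_i ∧ dx_j = sgn(permutation) dx_{(a)} ∧ dx_{(b)} ∧ dx_{(c)} with (a < b < c) sorted:
  d(1 - 2*w^2) includes (∂/∂w)(1 - 2*w^2) dw = (-4*w) dw, which multiplied by dx ∧ dy gives (-4*w) dx ∧ dy ∧ dw
  d(x*y) includes (∂/∂y)(x*y) dy = (x) dy, which multiplied by dx ∧ dz gives (-x) dx ∧ dy ∧ dz
  d(z*(y + 2*z)) includes (∂/∂y)(z*(y + 2*z)) dy = (z) dy, which multiplied by dx ∧ dw gives (-z) dx ∧ dy ∧ dw
  d(z*(y + 2*z)) includes (∂/∂z)(z*(y + 2*z)) dz = (y + 4*z) dz, which multiplied by dx ∧ dw gives (-y - 4*z) dx ∧ dz ∧ dw
  d(-3*x*z + y^2 - z^2) includes (∂/∂x)(-3*x*z + y^2 - z^2) dx = (-3*z) dx, which multiplied by dy ∧ dz gives (-3*z) dx ∧ dy ∧ dz
Collecting like 3-forms: d(omega) = (-4*w - z) dx ∧ dy ∧ dw + (-x - 3*z) dx ∧ dy ∧ dz + (-y - 4*z) dx ∧ dz ∧ dw.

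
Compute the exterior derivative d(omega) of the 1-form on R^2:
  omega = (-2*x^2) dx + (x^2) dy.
d(omega) = (2*x) dx ∧ dy

For a 1-form omega = sum_i f_i dx_i, the exterior derivative is
  d(omega) = sum_{i < j} (∂f_j/∂x_i - ∂f_i/∂x_j) dx_i ∧ dx_j.
  coefficient of dx ∧ dy: ∂f_2/∂x - ∂f_1/∂y = ∂(x^2)/∂x - ∂(-2*x^2)/∂y = 2*x
Assembling: d(omega) = (2*x) dx ∧ dy.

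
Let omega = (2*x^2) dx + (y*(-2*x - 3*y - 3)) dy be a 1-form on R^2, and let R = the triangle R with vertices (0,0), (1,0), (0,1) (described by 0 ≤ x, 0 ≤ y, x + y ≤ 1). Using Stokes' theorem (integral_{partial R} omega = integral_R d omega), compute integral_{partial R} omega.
integral_(partial R) omega = -1/3

Stokes: integral_partial_R omega = integral_R d omega with d omega = (∂Q/∂x - ∂P/∂y) dx ∧ dy.
  ∂Q/∂x = -2*y
  ∂P/∂y = 0
  integrand = ∂Q/∂x - ∂P/∂y = -2*y.
Integrating over R: integral_0^1 integral_0^{1-x} (-2*y) dy dx = -1/3.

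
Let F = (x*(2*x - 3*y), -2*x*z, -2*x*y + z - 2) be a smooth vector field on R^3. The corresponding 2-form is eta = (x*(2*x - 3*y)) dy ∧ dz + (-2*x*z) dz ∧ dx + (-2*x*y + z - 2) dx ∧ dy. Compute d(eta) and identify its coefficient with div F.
d(eta) = (4*x - 3*y + 1) dx ∧ dy ∧ dz; div F = 4*x - 3*y + 1

For a 2-form in R^3 of the form above, applying d gives a 3-form with coefficient ∂P/∂x + ∂Q/∂y + ∂R/∂z:
  ∂P/∂x = 4*x - 3*y
  ∂Q/∂y = 0
  ∂R/∂z = 1
Sum = 4*x - 3*y + 1, which is exactly div F.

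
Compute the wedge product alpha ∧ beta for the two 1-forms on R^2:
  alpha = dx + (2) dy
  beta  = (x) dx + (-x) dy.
alpha ∧ beta = (-3*x) dx ∧ dy

Distribute the wedge, using dx_i ∧ dx_j = -dx_j ∧ dx_i and dx_i ∧ dx_i = 0. For each pair (i, j) with i < j, the coefficient of dx_i ∧ dx_j in alpha ∧ beta is (alpha_i * beta_j - alpha_j * beta_i). Collecting: alpha ∧ beta = (-3*x) dx ∧ dy.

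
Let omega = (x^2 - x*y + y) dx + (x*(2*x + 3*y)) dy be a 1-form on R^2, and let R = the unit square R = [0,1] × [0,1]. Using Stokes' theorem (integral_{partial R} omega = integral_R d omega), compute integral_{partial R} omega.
integral_(partial R) omega = 3

Stokes: integral_partial_R omega = integral_R d omega with d omega = (∂Q/∂x - ∂P/∂y) dx ∧ dy.
  ∂Q/∂x = 4*x + 3*y
  ∂P/∂y = 1 - x
  integrand = ∂Q/∂x - ∂P/∂y = 5*x + 3*y - 1.
Integrating over R: integral_0^1 integral_0^1 (5*x + 3*y - 1) dx dy = 3.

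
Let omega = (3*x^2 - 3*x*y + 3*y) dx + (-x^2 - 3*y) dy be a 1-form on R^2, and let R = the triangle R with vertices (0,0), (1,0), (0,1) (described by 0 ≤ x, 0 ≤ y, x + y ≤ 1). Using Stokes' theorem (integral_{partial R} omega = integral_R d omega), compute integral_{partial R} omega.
integral_(partial R) omega = -4/3

Stokes: integral_partial_R omega = integral_R d omega with d omega = (∂Q/∂x - ∂P/∂y) dx ∧ dy.
  ∂Q/∂x = -2*x
  ∂P/∂y = 3 - 3*x
  integrand = ∂Q/∂x - ∂P/∂y = x - 3.
Integrating over R: integral_0^1 integral_0^{1-x} (x - 3) dy dx = -4/3.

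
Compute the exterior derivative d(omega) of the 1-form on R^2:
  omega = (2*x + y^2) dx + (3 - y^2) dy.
d(omega) = (-2*y) dx ∧ dy

For a 1-form omega = sum_i f_i dx_i, the exterior derivative is
  d(omega) = sum_{i < j} (∂f_j/∂x_i - ∂f_i/∂x_j) dx_i ∧ dx_j.
  coefficient of dx ∧ dy: ∂f_2/∂x - ∂f_1/∂y = ∂(3 - y^2)/∂x - ∂(2*x + y^2)/∂y = -2*y
Assembling: d(omega) = (-2*y) dx ∧ dy.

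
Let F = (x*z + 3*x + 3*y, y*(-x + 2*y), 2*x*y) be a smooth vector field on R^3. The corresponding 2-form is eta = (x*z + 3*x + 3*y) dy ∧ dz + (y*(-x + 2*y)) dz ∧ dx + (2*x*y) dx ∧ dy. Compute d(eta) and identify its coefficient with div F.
d(eta) = (-x + 4*y + z + 3) dx ∧ dy ∧ dz; div F = -x + 4*y + z + 3

For a 2-form in R^3 of the form above, applying d gives a 3-form with coefficient ∂P/∂x + ∂Q/∂y + ∂R/∂z:
  ∂P/∂x = z + 3
  ∂Q/∂y = -x + 4*y
  ∂R/∂z = 0
Sum = -x + 4*y + z + 3, which is exactly div F.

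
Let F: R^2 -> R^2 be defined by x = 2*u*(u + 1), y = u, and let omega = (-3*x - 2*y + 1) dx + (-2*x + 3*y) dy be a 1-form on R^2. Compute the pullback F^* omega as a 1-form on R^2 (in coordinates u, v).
F^* omega = (-24*u^3 - 48*u^2 - 13*u + 2) du

Using F^*(f dg) = (f ∘ F) d(g ∘ F), substitute each coordinate x_i by F_i(u, v) in f_i, and replace dx_i by d F_i = (∂F_i/∂u) du + (∂F_i/∂v) dv.
  For the x component: f_1(F) = -6*u^2 - 8*u + 1; d F_1 = (4*u + 2) du + (0) dv
  For the y component: f_2(F) = u*(-4*u - 1); d F_2 = (1) du + (0) dv
Combining and collecting du, dv coefficients:
  coeff of du: -24*u^3 - 48*u^2 - 13*u + 2
  coeff of dv: 0
F^* omega = (-24*u^3 - 48*u^2 - 13*u + 2) du.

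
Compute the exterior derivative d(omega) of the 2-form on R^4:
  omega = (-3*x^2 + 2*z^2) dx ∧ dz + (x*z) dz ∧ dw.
d(omega) = (z) dx ∧ dz ∧ dw

For a 2-form omega = sum_{i<j} g_{ij} dx_i ∧ dx_j, the exterior derivative is
  d(omega) = sum_{i<j} d(g_{ij}) ∧ dx_i ∧ dx_j = sum_{i<j, k} (∂g_{ij}/∂x_k) dx_k ∧ dx_i ∧ dx_j.
Expand each term, using dx_k ∧ dx_i ∧ dx_j = sgn(permutation) dx_{(a)} ∧ dx_{(b)} ∧ dx_{(c)} with (a < b < c) sorted:
  d(x*z) includes (∂/∂x)(x*z) dx = (z) dx, which multiplied by dz ∧ dw gives (z) dx ∧ dz ∧ dw
Collecting like 3-forms: d(omega) = (z) dx ∧ dz ∧ dw.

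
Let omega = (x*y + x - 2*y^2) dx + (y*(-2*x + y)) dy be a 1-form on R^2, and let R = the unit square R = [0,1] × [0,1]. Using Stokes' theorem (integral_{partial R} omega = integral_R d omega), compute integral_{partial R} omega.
integral_(partial R) omega = 1/2

Stokes: integral_partial_R omega = integral_R d omega with d omega = (∂Q/∂x - ∂P/∂y) dx ∧ dy.
  ∂Q/∂x = -2*y
  ∂P/∂y = x - 4*y
  integrand = ∂Q/∂x - ∂P/∂y = -x + 2*y.
Integrating over R: integral_0^1 integral_0^1 (-x + 2*y) dx dy = 1/2.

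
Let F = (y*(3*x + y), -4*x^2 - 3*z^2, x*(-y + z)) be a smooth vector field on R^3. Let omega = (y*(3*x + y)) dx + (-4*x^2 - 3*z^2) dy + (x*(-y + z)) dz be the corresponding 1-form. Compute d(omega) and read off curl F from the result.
d(omega) = (-x + 6*z) dy ∧ dz + (y - z) dz ∧ dx + (-11*x - 2*y) dx ∧ dy; curl F = (-x + 6*z, y - z, -11*x - 2*y)

d omega = sum_{i<j} (∂f_j/∂x_i - ∂f_i/∂x_j) dx_i ∧ dx_j. Under the identification (dy ∧ dz, dz ∧ dx, dx ∧ dy) ↔ (e_x, e_y, e_z), the coefficients are exactly the components of curl F. Compute:
  ∂R/∂y - ∂Q/∂z = (-x) - (-6*z) = -x + 6*z
  ∂P/∂z - ∂R/∂x = (0) - (-y + z) = y - z
  ∂Q/∂x - ∂P/∂y = (-8*x) - (3*x + 2*y) = -11*x - 2*y.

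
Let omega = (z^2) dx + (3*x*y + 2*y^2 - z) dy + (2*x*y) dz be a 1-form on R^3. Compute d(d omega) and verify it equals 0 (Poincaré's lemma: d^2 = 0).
d(d omega) = 0

Step 1: d omega = sum_{i<j} (∂f_j/∂x_i - ∂f_i/∂x_j) dx_i ∧ dx_j:
  coeff of dx ∧ dy: 3*y
  coeff of dx ∧ dz: 2*y - 2*z
  coeff of dy ∧ dz: 2*x + 1
Step 2: Apply d again to each 2-form coefficient. The only possible 3-form in R^3 is dx ∧ dy ∧ dz, with coefficient
  ∂(coeff of dy∧dz)/∂x - ∂(coeff of dx∧dz)/∂y + ∂(coeff of dx∧dy)/∂z
  = ∂/∂x (2*x + 1) - ∂/∂y (2*y - 2*z) + ∂/∂z (3*y).
Each of these terms simplifies to sums of mixed partials that cancel in pairs. The result is 0 (by equality of mixed partials for smooth functions — Schwarz / Clairaut).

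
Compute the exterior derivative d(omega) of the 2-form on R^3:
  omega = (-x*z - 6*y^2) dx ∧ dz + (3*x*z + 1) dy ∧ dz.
d(omega) = (12*y + 3*z) dx ∧ dy ∧ dz

For a 2-form omega = sum_{i<j} g_{ij} dx_i ∧ dx_j, the exterior derivative is
  d(omega) = sum_{i<j} d(g_{ij}) ∧ dx_i ∧ dx_j = sum_{i<j, k} (∂g_{ij}/∂x_k) dx_k ∧ dx_i ∧ dx_j.
Expand each term, using dx_k ∧ dx_i ∧ dx_j = sgn(permutation) dx_{(a)} ∧ dx_{(b)} ∧ dx_{(c)} with (a < b < c) sorted:
  d(-x*z - 6*y^2) includes (∂/∂y)(-x*z - 6*y^2) dy = (-12*y) dy, which multiplied by dx ∧ dz gives (12*y) dx ∧ dy ∧ dz
  d(3*x*z + 1) includes (∂/∂x)(3*x*z + 1) dx = (3*z) dx, which multiplied by dy ∧ dz gives (3*z) dx ∧ dy ∧ dz
Collecting like 3-forms: d(omega) = (12*y + 3*z) dx ∧ dy ∧ dz.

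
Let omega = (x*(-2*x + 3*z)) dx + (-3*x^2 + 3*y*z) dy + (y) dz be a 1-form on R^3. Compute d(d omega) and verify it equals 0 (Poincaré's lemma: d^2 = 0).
d(d omega) = 0

Step 1: d omega = sum_{i<j} (∂f_j/∂x_i - ∂f_i/∂x_j) dx_i ∧ dx_j:
  coeff of dx ∧ dy: -6*x
  coeff of dx ∧ dz: -3*x
  coeff of dy ∧ dz: 1 - 3*y
Step 2: Apply d again to each 2-form coefficient. The only possible 3-form in R^3 is dx ∧ dy ∧ dz, with coefficient
  ∂(coeff of dy∧dz)/∂x - ∂(coeff of dx∧dz)/∂y + ∂(coeff of dx∧dy)/∂z
  = ∂/∂x (1 - 3*y) - ∂/∂y (-3*x) + ∂/∂z (-6*x).
Each of these terms simplifies to sums of mixed partials that cancel in pairs. The result is 0 (by equality of mixed partials for smooth functions — Schwarz / Clairaut).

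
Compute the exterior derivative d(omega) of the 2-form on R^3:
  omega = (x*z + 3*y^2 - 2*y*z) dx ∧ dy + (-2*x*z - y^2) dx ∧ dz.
d(omega) = (x) dx ∧ dy ∧ dz

For a 2-form omega = sum_{i<j} g_{ij} dx_i ∧ dx_j, the exterior derivative is
  d(omega) = sum_{i<j} d(g_{ij}) ∧ dx_i ∧ dx_j = sum_{i<j, k} (∂g_{ij}/∂x_k) dx_k ∧ dx_i ∧ dx_j.
Expand each term, using dx_k ∧ dx_i ∧ dx_j = sgn(permutation) dx_{(a)} ∧ dx_{(b)} ∧ dx_{(c)} with (a < b < c) sorted:
  d(x*z + 3*y^2 - 2*y*z) includes (∂/∂z)(x*z + 3*y^2 - 2*y*z) dz = (x - 2*y) dz, which multiplied by dx ∧ dy gives (x - 2*y) dx ∧ dy ∧ dz
  d(-2*x*z - y^2) includes (∂/∂y)(-2*x*z - y^2) dy = (-2*y) dy, which multiplied by dx ∧ dz gives (2*y) dx ∧ dy ∧ dz
Collecting like 3-forms: d(omega) = (x) dx ∧ dy ∧ dz.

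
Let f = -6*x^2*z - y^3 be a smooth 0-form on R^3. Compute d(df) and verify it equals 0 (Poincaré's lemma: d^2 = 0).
d(df) = 0

Step 1: df = sum_i (∂f/∂x_i) dx_i = (-12*x*z) dx + (-3*y^2) dy + (-6*x^2) dz.
Step 2: Apply d again. Using the 1-form formula, the coefficient of dx ∧ dy in d(df) is ∂^2 f/∂x ∂y - ∂^2 f/∂y ∂x = (0) - (0) = 0 (equality of mixed partials for smooth f).
Similarly for dx ∧ dz and dy ∧ dz — all coefficients vanish. So d(df) = 0.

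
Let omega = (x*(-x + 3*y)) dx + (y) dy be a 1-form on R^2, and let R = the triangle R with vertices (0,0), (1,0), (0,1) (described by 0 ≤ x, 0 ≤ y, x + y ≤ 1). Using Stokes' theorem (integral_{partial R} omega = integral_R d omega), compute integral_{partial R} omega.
integral_(partial R) omega = -1/2

Stokes: integral_partial_R omega = integral_R d omega with d omega = (∂Q/∂x - ∂P/∂y) dx ∧ dy.
  ∂Q/∂x = 0
  ∂P/∂y = 3*x
  integrand = ∂Q/∂x - ∂P/∂y = -3*x.
Integrating over R: integral_0^1 integral_0^{1-x} (-3*x) dy dx = -1/2.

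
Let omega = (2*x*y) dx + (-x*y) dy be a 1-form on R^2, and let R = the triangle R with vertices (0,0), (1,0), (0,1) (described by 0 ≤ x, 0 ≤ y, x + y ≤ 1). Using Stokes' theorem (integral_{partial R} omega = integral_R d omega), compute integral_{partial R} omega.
integral_(partial R) omega = -1/2

Stokes: integral_partial_R omega = integral_R d omega with d omega = (∂Q/∂x - ∂P/∂y) dx ∧ dy.
  ∂Q/∂x = -y
  ∂P/∂y = 2*x
  integrand = ∂Q/∂x - ∂P/∂y = -2*x - y.
Integrating over R: integral_0^1 integral_0^{1-x} (-2*x - y) dy dx = -1/2.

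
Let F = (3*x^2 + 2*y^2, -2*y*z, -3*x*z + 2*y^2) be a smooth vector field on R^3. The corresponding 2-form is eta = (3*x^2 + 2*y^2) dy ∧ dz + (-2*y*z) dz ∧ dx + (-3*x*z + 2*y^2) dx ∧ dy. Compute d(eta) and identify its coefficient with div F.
d(eta) = (3*x - 2*z) dx ∧ dy ∧ dz; div F = 3*x - 2*z

For a 2-form in R^3 of the form above, applying d gives a 3-form with coefficient ∂P/∂x + ∂Q/∂y + ∂R/∂z:
  ∂P/∂x = 6*x
  ∂Q/∂y = -2*z
  ∂R/∂z = -3*x
Sum = 3*x - 2*z, which is exactly div F.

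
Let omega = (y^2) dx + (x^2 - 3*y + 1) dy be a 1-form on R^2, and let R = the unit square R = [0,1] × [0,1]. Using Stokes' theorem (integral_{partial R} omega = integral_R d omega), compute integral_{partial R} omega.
integral_(partial R) omega = 0

Stokes: integral_partial_R omega = integral_R d omega with d omega = (∂Q/∂x - ∂P/∂y) dx ∧ dy.
  ∂Q/∂x = 2*x
  ∂P/∂y = 2*y
  integrand = ∂Q/∂x - ∂P/∂y = 2*x - 2*y.
Integrating over R: integral_0^1 integral_0^1 (2*x - 2*y) dx dy = 0.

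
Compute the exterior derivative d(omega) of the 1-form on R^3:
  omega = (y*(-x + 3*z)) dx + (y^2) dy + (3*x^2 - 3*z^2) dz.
d(omega) = (x - 3*z) dx ∧ dy + (6*x - 3*y) dx ∧ dz

For a 1-form omega = sum_i f_i dx_i, the exterior derivative is
  d(omega) = sum_{i < j} (∂f_j/∂x_i - ∂f_i/∂x_j) dx_i ∧ dx_j.
  coefficient of dx ∧ dy: ∂f_2/∂x - ∂f_1/∂y = ∂(y^2)/∂x - ∂(y*(-x + 3*z))/∂y = x - 3*z
  coefficient of dx ∧ dz: ∂f_3/∂x - ∂f_1/∂z = ∂(3*x^2 - 3*z^2)/∂x - ∂(y*(-x + 3*z))/∂z = 6*x - 3*y
Assembling: d(omega) = (x - 3*z) dx ∧ dy + (6*x - 3*y) dx ∧ dz.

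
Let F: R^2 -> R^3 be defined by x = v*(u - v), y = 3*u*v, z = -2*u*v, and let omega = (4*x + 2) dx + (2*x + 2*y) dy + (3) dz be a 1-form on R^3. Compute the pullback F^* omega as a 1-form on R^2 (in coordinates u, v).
F^* omega = (2*v*(14*u*v - 5*v^2 - 2)) du + (28*u^2*v - 18*u*v^2 - 4*u + 8*v^3 - 4*v) dv

Using F^*(f dg) = (f ∘ F) d(g ∘ F), substitute each coordinate x_i by F_i(u, v) in f_i, and replace dx_i by d F_i = (∂F_i/∂u) du + (∂F_i/∂v) dv.
  For the x component: f_1(F) = 4*u*v - 4*v^2 + 2; d F_1 = (v) du + (u - 2*v) dv
  For the y component: f_2(F) = 2*v*(4*u - v); d F_2 = (3*v) du + (3*u) dv
  For the z component: f_3(F) = 3; d F_3 = (-2*v) du + (-2*u) dv
Combining and collecting du, dv coefficients:
  coeff of du: 2*v*(14*u*v - 5*v^2 - 2)
  coeff of dv: 28*u^2*v - 18*u*v^2 - 4*u + 8*v^3 - 4*v
F^* omega = (2*v*(14*u*v - 5*v^2 - 2)) du + (28*u^2*v - 18*u*v^2 - 4*u + 8*v^3 - 4*v) dv.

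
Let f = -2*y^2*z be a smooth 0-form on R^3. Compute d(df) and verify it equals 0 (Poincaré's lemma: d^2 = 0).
d(df) = 0

Step 1: df = sum_i (∂f/∂x_i) dx_i = (0) dx + (-4*y*z) dy + (-2*y^2) dz.
Step 2: Apply d again. Using the 1-form formula, the coefficient of dx ∧ dy in d(df) is ∂^2 f/∂x ∂y - ∂^2 f/∂y ∂x = (0) - (0) = 0 (equality of mixed partials for smooth f).
Similarly for dx ∧ dz and dy ∧ dz — all coefficients vanish. So d(df) = 0.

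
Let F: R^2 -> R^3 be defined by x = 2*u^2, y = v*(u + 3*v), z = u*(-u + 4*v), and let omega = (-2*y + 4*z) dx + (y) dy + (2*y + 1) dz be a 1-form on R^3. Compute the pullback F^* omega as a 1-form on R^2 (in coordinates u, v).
F^* omega = (-16*u^3 + 52*u^2*v - 27*u*v^2 - 2*u + 27*v^3 + 4*v) du + (9*u^2*v + 33*u*v^2 + 4*u + 18*v^3) dv

Using F^*(f dg) = (f ∘ F) d(g ∘ F), substitute each coordinate x_i by F_i(u, v) in f_i, and replace dx_i by d F_i = (∂F_i/∂u) du + (∂F_i/∂v) dv.
  For the x component: f_1(F) = -4*u^2 + 14*u*v - 6*v^2; d F_1 = (4*u) du + (0) dv
  For the y component: f_2(F) = v*(u + 3*v); d F_2 = (v) du + (u + 6*v) dv
  For the z component: f_3(F) = 2*u*v + 6*v^2 + 1; d F_3 = (-2*u + 4*v) du + (4*u) dv
Combining and collecting du, dv coefficients:
  coeff of du: -16*u^3 + 52*u^2*v - 27*u*v^2 - 2*u + 27*v^3 + 4*v
  coeff of dv: 9*u^2*v + 33*u*v^2 + 4*u + 18*v^3
F^* omega = (-16*u^3 + 52*u^2*v - 27*u*v^2 - 2*u + 27*v^3 + 4*v) du + (9*u^2*v + 33*u*v^2 + 4*u + 18*v^3) dv.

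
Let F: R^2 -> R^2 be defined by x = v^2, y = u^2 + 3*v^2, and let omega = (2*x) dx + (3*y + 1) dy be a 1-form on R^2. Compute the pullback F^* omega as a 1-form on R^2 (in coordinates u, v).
F^* omega = (2*u*(3*u^2 + 9*v^2 + 1)) du + (2*v*(9*u^2 + 29*v^2 + 3)) dv

Using F^*(f dg) = (f ∘ F) d(g ∘ F), substitute each coordinate x_i by F_i(u, v) in f_i, and replace dx_i by d F_i = (∂F_i/∂u) du + (∂F_i/∂v) dv.
  For the x component: f_1(F) = 2*v^2; d F_1 = (0) du + (2*v) dv
  For the y component: f_2(F) = 3*u^2 + 9*v^2 + 1; d F_2 = (2*u) du + (6*v) dv
Combining and collecting du, dv coefficients:
  coeff of du: 2*u*(3*u^2 + 9*v^2 + 1)
  coeff of dv: 2*v*(9*u^2 + 29*v^2 + 3)
F^* omega = (2*u*(3*u^2 + 9*v^2 + 1)) du + (2*v*(9*u^2 + 29*v^2 + 3)) dv.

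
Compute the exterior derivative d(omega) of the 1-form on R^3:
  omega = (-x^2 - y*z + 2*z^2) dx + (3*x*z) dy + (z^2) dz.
d(omega) = (4*z) dx ∧ dy + (y - 4*z) dx ∧ dz + (-3*x) dy ∧ dz

For a 1-form omega = sum_i f_i dx_i, the exterior derivative is
  d(omega) = sum_{i < j} (∂f_j/∂x_i - ∂f_i/∂x_j) dx_i ∧ dx_j.
  coefficient of dx ∧ dy: ∂f_2/∂x - ∂f_1/∂y = ∂(3*x*z)/∂x - ∂(-x^2 - y*z + 2*z^2)/∂y = 4*z
  coefficient of dx ∧ dz: ∂f_3/∂x - ∂f_1/∂z = ∂(z^2)/∂x - ∂(-x^2 - y*z + 2*z^2)/∂z = y - 4*z
  coefficient of dy ∧ dz: ∂f_3/∂y - ∂f_2/∂z = ∂(z^2)/∂y - ∂(3*x*z)/∂z = -3*x
Assembling: d(omega) = (4*z) dx ∧ dy + (y - 4*z) dx ∧ dz + (-3*x) dy ∧ dz.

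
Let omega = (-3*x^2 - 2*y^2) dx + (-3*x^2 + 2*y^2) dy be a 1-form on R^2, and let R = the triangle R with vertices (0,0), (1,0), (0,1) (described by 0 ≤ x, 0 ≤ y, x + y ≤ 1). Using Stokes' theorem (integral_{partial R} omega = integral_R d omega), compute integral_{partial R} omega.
integral_(partial R) omega = -1/3

Stokes: integral_partial_R omega = integral_R d omega with d omega = (∂Q/∂x - ∂P/∂y) dx ∧ dy.
  ∂Q/∂x = -6*x
  ∂P/∂y = -4*y
  integrand = ∂Q/∂x - ∂P/∂y = -6*x + 4*y.
Integrating over R: integral_0^1 integral_0^{1-x} (-6*x + 4*y) dy dx = -1/3.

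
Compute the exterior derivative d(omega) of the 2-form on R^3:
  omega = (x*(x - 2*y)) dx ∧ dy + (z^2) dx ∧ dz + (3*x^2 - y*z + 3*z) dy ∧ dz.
d(omega) = (6*x) dx ∧ dy ∧ dz

For a 2-form omega = sum_{i<j} g_{ij} dx_i ∧ dx_j, the exterior derivative is
  d(omega) = sum_{i<j} d(g_{ij}) ∧ dx_i ∧ dx_j = sum_{i<j, k} (∂g_{ij}/∂x_k) dx_k ∧ dx_i ∧ dx_j.
Expand each term, using dx_k ∧ dx_i ∧ dx_j = sgn(permutation) dx_{(a)} ∧ dx_{(b)} ∧ dx_{(c)} with (a < b < c) sorted:
  d(3*x^2 - y*z + 3*z) includes (∂/∂x)(3*x^2 - y*z + 3*z) dx = (6*x) dx, which multiplied by dy ∧ dz gives (6*x) dx ∧ dy ∧ dz
Collecting like 3-forms: d(omega) = (6*x) dx ∧ dy ∧ dz.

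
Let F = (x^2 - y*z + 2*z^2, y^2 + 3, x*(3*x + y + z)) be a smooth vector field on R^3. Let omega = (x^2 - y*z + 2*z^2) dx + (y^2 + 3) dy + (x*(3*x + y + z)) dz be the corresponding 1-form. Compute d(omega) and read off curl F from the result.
d(omega) = (x) dy ∧ dz + (-6*x - 2*y + 3*z) dz ∧ dx + (z) dx ∧ dy; curl F = (x, -6*x - 2*y + 3*z, z)

d omega = sum_{i<j} (∂f_j/∂x_i - ∂f_i/∂x_j) dx_i ∧ dx_j. Under the identification (dy ∧ dz, dz ∧ dx, dx ∧ dy) ↔ (e_x, e_y, e_z), the coefficients are exactly the components of curl F. Compute:
  ∂R/∂y - ∂Q/∂z = (x) - (0) = x
  ∂P/∂z - ∂R/∂x = (-y + 4*z) - (6*x + y + z) = -6*x - 2*y + 3*z
  ∂Q/∂x - ∂P/∂y = (0) - (-z) = z.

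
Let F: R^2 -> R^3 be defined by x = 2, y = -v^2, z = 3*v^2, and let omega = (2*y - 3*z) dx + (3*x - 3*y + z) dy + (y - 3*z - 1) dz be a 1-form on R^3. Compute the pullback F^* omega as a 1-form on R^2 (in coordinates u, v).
F^* omega = (-72*v^3 - 18*v) dv

Using F^*(f dg) = (f ∘ F) d(g ∘ F), substitute each coordinate x_i by F_i(u, v) in f_i, and replace dx_i by d F_i = (∂F_i/∂u) du + (∂F_i/∂v) dv.
  For the x component: f_1(F) = -11*v^2; d F_1 = (0) du + (0) dv
  For the y component: f_2(F) = 6*v^2 + 6; d F_2 = (0) du + (-2*v) dv
  For the z component: f_3(F) = -10*v^2 - 1; d F_3 = (0) du + (6*v) dv
Combining and collecting du, dv coefficients:
  coeff of du: 0
  coeff of dv: -72*v^3 - 18*v
F^* omega = (-72*v^3 - 18*v) dv.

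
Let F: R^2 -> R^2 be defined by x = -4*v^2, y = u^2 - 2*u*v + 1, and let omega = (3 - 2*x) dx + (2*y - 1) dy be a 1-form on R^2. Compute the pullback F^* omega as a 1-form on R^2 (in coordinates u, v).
F^* omega = (4*u^3 - 12*u^2*v + 8*u*v^2 + 2*u - 2*v) du + (-4*u^3 + 8*u^2*v - 2*u - 64*v^3 - 24*v) dv

Using F^*(f dg) = (f ∘ F) d(g ∘ F), substitute each coordinate x_i by F_i(u, v) in f_i, and replace dx_i by d F_i = (∂F_i/∂u) du + (∂F_i/∂v) dv.
  For the x component: f_1(F) = 8*v^2 + 3; d F_1 = (0) du + (-8*v) dv
  For the y component: f_2(F) = 2*u^2 - 4*u*v + 1; d F_2 = (2*u - 2*v) du + (-2*u) dv
Combining and collecting du, dv coefficients:
  coeff of du: 4*u^3 - 12*u^2*v + 8*u*v^2 + 2*u - 2*v
  coeff of dv: -4*u^3 + 8*u^2*v - 2*u - 64*v^3 - 24*v
F^* omega = (4*u^3 - 12*u^2*v + 8*u*v^2 + 2*u - 2*v) du + (-4*u^3 + 8*u^2*v - 2*u - 64*v^3 - 24*v) dv.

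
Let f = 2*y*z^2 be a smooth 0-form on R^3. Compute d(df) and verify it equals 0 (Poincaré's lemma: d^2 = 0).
d(df) = 0

Step 1: df = sum_i (∂f/∂x_i) dx_i = (0) dx + (2*z^2) dy + (4*y*z) dz.
Step 2: Apply d again. Using the 1-form formula, the coefficient of dx ∧ dy in d(df) is ∂^2 f/∂x ∂y - ∂^2 f/∂y ∂x = (0) - (0) = 0 (equality of mixed partials for smooth f).
Similarly for dx ∧ dz and dy ∧ dz — all coefficients vanish. So d(df) = 0.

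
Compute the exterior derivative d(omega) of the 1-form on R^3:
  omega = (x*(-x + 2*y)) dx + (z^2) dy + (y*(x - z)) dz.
d(omega) = (-2*x) dx ∧ dy + (y) dx ∧ dz + (x - 3*z) dy ∧ dz

For a 1-form omega = sum_i f_i dx_i, the exterior derivative is
  d(omega) = sum_{i < j} (∂f_j/∂x_i - ∂f_i/∂x_j) dx_i ∧ dx_j.
  coefficient of dx ∧ dy: ∂f_2/∂x - ∂f_1/∂y = ∂(z^2)/∂x - ∂(x*(-x + 2*y))/∂y = -2*x
  coefficient of dx ∧ dz: ∂f_3/∂x - ∂f_1/∂z = ∂(y*(x - z))/∂x - ∂(x*(-x + 2*y))/∂z = y
  coefficient of dy ∧ dz: ∂f_3/∂y - ∂f_2/∂z = ∂(y*(x - z))/∂y - ∂(z^2)/∂z = x - 3*z
Assembling: d(omega) = (-2*x) dx ∧ dy + (y) dx ∧ dz + (x - 3*z) dy ∧ dz.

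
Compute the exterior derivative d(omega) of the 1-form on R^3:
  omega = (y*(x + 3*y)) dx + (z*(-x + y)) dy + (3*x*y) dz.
d(omega) = (-x - 6*y - z) dx ∧ dy + (3*y) dx ∧ dz + (4*x - y) dy ∧ dz

For a 1-form omega = sum_i f_i dx_i, the exterior derivative is
  d(omega) = sum_{i < j} (∂f_j/∂x_i - ∂f_i/∂x_j) dx_i ∧ dx_j.
  coefficient of dx ∧ dy: ∂f_2/∂x - ∂f_1/∂y = ∂(z*(-x + y))/∂x - ∂(y*(x + 3*y))/∂y = -x - 6*y - z
  coefficient of dx ∧ dz: ∂f_3/∂x - ∂f_1/∂z = ∂(3*x*y)/∂x - ∂(y*(x + 3*y))/∂z = 3*y
  coefficient of dy ∧ dz: ∂f_3/∂y - ∂f_2/∂z = ∂(3*x*y)/∂y - ∂(z*(-x + y))/∂z = 4*x - y
Assembling: d(omega) = (-x - 6*y - z) dx ∧ dy + (3*y) dx ∧ dz + (4*x - y) dy ∧ dz.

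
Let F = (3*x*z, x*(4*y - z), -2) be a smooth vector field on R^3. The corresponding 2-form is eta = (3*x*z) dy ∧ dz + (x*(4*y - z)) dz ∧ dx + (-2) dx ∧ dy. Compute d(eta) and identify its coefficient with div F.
d(eta) = (4*x + 3*z) dx ∧ dy ∧ dz; div F = 4*x + 3*z

For a 2-form in R^3 of the form above, applying d gives a 3-form with coefficient ∂P/∂x + ∂Q/∂y + ∂R/∂z:
  ∂P/∂x = 3*z
  ∂Q/∂y = 4*x
  ∂R/∂z = 0
Sum = 4*x + 3*z, which is exactly div F.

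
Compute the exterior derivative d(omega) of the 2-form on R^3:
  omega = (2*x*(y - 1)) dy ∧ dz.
d(omega) = (2*y - 2) dx ∧ dy ∧ dz

For a 2-form omega = sum_{i<j} g_{ij} dx_i ∧ dx_j, the exterior derivative is
  d(omega) = sum_{i<j} d(g_{ij}) ∧ dx_i ∧ dx_j = sum_{i<j, k} (∂g_{ij}/∂x_k) dx_k ∧ dx_i ∧ dx_j.
Expand each term, using dx_k ∧ dx_i ∧ dx_j = sgn(permutation) dx_{(a)} ∧ dx_{(b)} ∧ dx_{(c)} with (a < b < c) sorted:
  d(2*x*(y - 1)) includes (∂/∂x)(2*x*(y - 1)) dx = (2*y - 2) dx, which multiplied by dy ∧ dz gives (2*y - 2) dx ∧ dy ∧ dz
Collecting like 3-forms: d(omega) = (2*y - 2) dx ∧ dy ∧ dz.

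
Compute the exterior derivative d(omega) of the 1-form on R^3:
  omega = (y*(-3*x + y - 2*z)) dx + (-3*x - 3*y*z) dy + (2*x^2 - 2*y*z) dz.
d(omega) = (3*x - 2*y + 2*z - 3) dx ∧ dy + (4*x + 2*y) dx ∧ dz + (3*y - 2*z) dy ∧ dz

For a 1-form omega = sum_i f_i dx_i, the exterior derivative is
  d(omega) = sum_{i < j} (∂f_j/∂x_i - ∂f_i/∂x_j) dx_i ∧ dx_j.
  coefficient of dx ∧ dy: ∂f_2/∂x - ∂f_1/∂y = ∂(-3*x - 3*y*z)/∂x - ∂(y*(-3*x + y - 2*z))/∂y = 3*x - 2*y + 2*z - 3
  coefficient of dx ∧ dz: ∂f_3/∂x - ∂f_1/∂z = ∂(2*x^2 - 2*y*z)/∂x - ∂(y*(-3*x + y - 2*z))/∂z = 4*x + 2*y
  coefficient of dy ∧ dz: ∂f_3/∂y - ∂f_2/∂z = ∂(2*x^2 - 2*y*z)/∂y - ∂(-3*x - 3*y*z)/∂z = 3*y - 2*z
Assembling: d(omega) = (3*x - 2*y + 2*z - 3) dx ∧ dy + (4*x + 2*y) dx ∧ dz + (3*y - 2*z) dy ∧ dz.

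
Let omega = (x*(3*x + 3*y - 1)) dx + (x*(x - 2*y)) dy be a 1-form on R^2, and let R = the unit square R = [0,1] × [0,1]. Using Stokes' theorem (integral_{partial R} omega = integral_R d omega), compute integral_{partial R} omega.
integral_(partial R) omega = -3/2

Stokes: integral_partial_R omega = integral_R d omega with d omega = (∂Q/∂x - ∂P/∂y) dx ∧ dy.
  ∂Q/∂x = 2*x - 2*y
  ∂P/∂y = 3*x
  integrand = ∂Q/∂x - ∂P/∂y = -x - 2*y.
Integrating over R: integral_0^1 integral_0^1 (-x - 2*y) dx dy = -3/2.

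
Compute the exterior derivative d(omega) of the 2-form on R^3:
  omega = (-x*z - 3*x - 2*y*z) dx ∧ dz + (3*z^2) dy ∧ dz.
d(omega) = (2*z) dx ∧ dy ∧ dz

For a 2-form omega = sum_{i<j} g_{ij} dx_i ∧ dx_j, the exterior derivative is
  d(omega) = sum_{i<j} d(g_{ij}) ∧ dx_i ∧ dx_j = sum_{i<j, k} (∂g_{ij}/∂x_k) dx_k ∧ dx_i ∧ dx_j.
Expand each term, using dx_k ∧ dx_i ∧ dx_j = sgn(permutation) dx_{(a)} ∧ dx_{(b)} ∧ dx_{(c)} with (a < b < c) sorted:
  d(-x*z - 3*x - 2*y*z) includes (∂/∂y)(-x*z - 3*x - 2*y*z) dy = (-2*z) dy, which multiplied by dx ∧ dz gives (2*z) dx ∧ dy ∧ dz
Collecting like 3-forms: d(omega) = (2*z) dx ∧ dy ∧ dz.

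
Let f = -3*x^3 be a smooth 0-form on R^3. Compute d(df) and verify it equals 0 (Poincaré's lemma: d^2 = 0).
d(df) = 0

Step 1: df = sum_i (∂f/∂x_i) dx_i = (-9*x^2) dx + (0) dy + (0) dz.
Step 2: Apply d again. Using the 1-form formula, the coefficient of dx ∧ dy in d(df) is ∂^2 f/∂x ∂y - ∂^2 f/∂y ∂x = (0) - (0) = 0 (equality of mixed partials for smooth f).
Similarly for dx ∧ dz and dy ∧ dz — all coefficients vanish. So d(df) = 0.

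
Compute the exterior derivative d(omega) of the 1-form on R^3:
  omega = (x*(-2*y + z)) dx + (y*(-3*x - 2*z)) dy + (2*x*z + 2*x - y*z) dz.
d(omega) = (2*x - 3*y) dx ∧ dy + (-x + 2*z + 2) dx ∧ dz + (2*y - z) dy ∧ dz

For a 1-form omega = sum_i f_i dx_i, the exterior derivative is
  d(omega) = sum_{i < j} (∂f_j/∂x_i - ∂f_i/∂x_j) dx_i ∧ dx_j.
  coefficient of dx ∧ dy: ∂f_2/∂x - ∂f_1/∂y = ∂(y*(-3*x - 2*z))/∂x - ∂(x*(-2*y + z))/∂y = 2*x - 3*y
  coefficient of dx ∧ dz: ∂f_3/∂x - ∂f_1/∂z = ∂(2*x*z + 2*x - y*z)/∂x - ∂(x*(-2*y + z))/∂z = -x + 2*z + 2
  coefficient of dy ∧ dz: ∂f_3/∂y - ∂f_2/∂z = ∂(2*x*z + 2*x - y*z)/∂y - ∂(y*(-3*x - 2*z))/∂z = 2*y - z
Assembling: d(omega) = (2*x - 3*y) dx ∧ dy + (-x + 2*z + 2) dx ∧ dz + (2*y - z) dy ∧ dz.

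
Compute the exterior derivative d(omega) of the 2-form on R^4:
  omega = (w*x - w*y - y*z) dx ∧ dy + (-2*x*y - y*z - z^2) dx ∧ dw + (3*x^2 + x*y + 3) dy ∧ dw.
d(omega) = (-y) dx ∧ dy ∧ dz + (9*x + z) dx ∧ dy ∧ dw + (y + 2*z) dx ∧ dz ∧ dw

For a 2-form omega = sum_{i<j} g_{ij} dx_i ∧ dx_j, the exterior derivative is
  d(omega) = sum_{i<j} d(g_{ij}) ∧ dx_i ∧ dx_j = sum_{i<j, k} (∂g_{ij}/∂x_k) dx_k ∧ dx_i ∧ dx_j.
Expand each term, using dx_k ∧ dx_i ∧ dx_j = sgn(permutation) dx_{(a)} ∧ dx_{(b)} ∧ dx_{(c)} with (a < b < c) sorted:
  d(w*x - w*y - y*z) includes (∂/∂z)(w*x - w*y - y*z) dz = (-y) dz, which multiplied by dx ∧ dy gives (-y) dx ∧ dy ∧ dz
  d(w*x - w*y - y*z) includes (∂/∂w)(w*x - w*y - y*z) dw = (x - y) dw, which multiplied by dx ∧ dy gives (x - y) dx ∧ dy ∧ dw
  d(-2*x*y - y*z - z^2) includes (∂/∂y)(-2*x*y - y*z - z^2) dy = (-2*x - z) dy, which multiplied by dx ∧ dw gives (2*x + z) dx ∧ dy ∧ dw
  d(-2*x*y - y*z - z^2) includes (∂/∂z)(-2*x*y - y*z - z^2) dz = (-y - 2*z) dz, which multiplied by dx ∧ dw gives (y + 2*z) dx ∧ dz ∧ dw
  d(3*x^2 + x*y + 3) includes (∂/∂x)(3*x^2 + x*y + 3) dx = (6*x + y) dx, which multiplied by dy ∧ dw gives (6*x + y) dx ∧ dy ∧ dw
Collecting like 3-forms: d(omega) = (-y) dx ∧ dy ∧ dz + (9*x + z) dx ∧ dy ∧ dw + (y + 2*z) dx ∧ dz ∧ dw.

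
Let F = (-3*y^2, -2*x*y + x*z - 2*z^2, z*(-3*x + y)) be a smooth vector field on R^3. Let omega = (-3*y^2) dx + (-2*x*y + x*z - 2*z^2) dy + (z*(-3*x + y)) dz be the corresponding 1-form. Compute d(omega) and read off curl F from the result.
d(omega) = (-x + 5*z) dy ∧ dz + (3*z) dz ∧ dx + (4*y + z) dx ∧ dy; curl F = (-x + 5*z, 3*z, 4*y + z)

d omega = sum_{i<j} (∂f_j/∂x_i - ∂f_i/∂x_j) dx_i ∧ dx_j. Under the identification (dy ∧ dz, dz ∧ dx, dx ∧ dy) ↔ (e_x, e_y, e_z), the coefficients are exactly the components of curl F. Compute:
  ∂R/∂y - ∂Q/∂z = (z) - (x - 4*z) = -x + 5*z
  ∂P/∂z - ∂R/∂x = (0) - (-3*z) = 3*z
  ∂Q/∂x - ∂P/∂y = (-2*y + z) - (-6*y) = 4*y + z.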